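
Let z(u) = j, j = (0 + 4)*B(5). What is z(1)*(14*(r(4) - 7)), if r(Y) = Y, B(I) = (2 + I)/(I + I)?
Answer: -588/5 ≈ -117.60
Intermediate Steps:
B(I) = (2 + I)/(2*I) (B(I) = (2 + I)/((2*I)) = (2 + I)*(1/(2*I)) = (2 + I)/(2*I))
j = 14/5 (j = (0 + 4)*((½)*(2 + 5)/5) = 4*((½)*(⅕)*7) = 4*(7/10) = 14/5 ≈ 2.8000)
z(u) = 14/5
z(1)*(14*(r(4) - 7)) = 14*(14*(4 - 7))/5 = 14*(14*(-3))/5 = (14/5)*(-42) = -588/5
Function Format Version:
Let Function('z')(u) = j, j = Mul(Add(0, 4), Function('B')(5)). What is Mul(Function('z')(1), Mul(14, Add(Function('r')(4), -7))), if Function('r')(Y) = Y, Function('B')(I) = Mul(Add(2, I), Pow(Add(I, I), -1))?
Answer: Rational(-588, 5) ≈ -117.60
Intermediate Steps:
Function('B')(I) = Mul(Rational(1, 2), Pow(I, -1), Add(2, I)) (Function('B')(I) = Mul(Add(2, I), Pow(Mul(2, I), -1)) = Mul(Add(2, I), Mul(Rational(1, 2), Pow(I, -1))) = Mul(Rational(1, 2), Pow(I, -1), Add(2, I)))
j = Rational(14, 5) (j = Mul(Add(0, 4), Mul(Rational(1, 2), Pow(5, -1), Add(2, 5))) = Mul(4, Mul(Rational(1, 2), Rational(1, 5), 7)) = Mul(4, Rational(7, 10)) = Rational(14, 5) ≈ 2.8000)
Function('z')(u) = Rational(14, 5)
Mul(Function('z')(1), Mul(14, Add(Function('r')(4), -7))) = Mul(Rational(14, 5), Mul(14, Add(4, -7))) = Mul(Rational(14, 5), Mul(14, -3)) = Mul(Rational(14, 5), -42) = Rational(-588, 5)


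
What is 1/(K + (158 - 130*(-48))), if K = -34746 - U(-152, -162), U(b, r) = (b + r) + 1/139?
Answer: -139/3896727 ≈ -3.5671e-5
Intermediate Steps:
U(b, r) = 1/139 + b + r (U(b, r) = (b + r) + 1/139 = 1/139 + b + r)
K = -4786049/139 (K = -34746 - (1/139 - 152 - 162) = -34746 - 1*(-43645/139) = -34746 + 43645/139 = -4786049/139 ≈ -34432.)
1/(K + (158 - 130*(-48))) = 1/(-4786049/139 + (158 - 130*(-48))) = 1/(-4786049/139 + (158 + 6240)) = 1/(-4786049/139 + 6398) = 1/(-3896727/139) = -139/3896727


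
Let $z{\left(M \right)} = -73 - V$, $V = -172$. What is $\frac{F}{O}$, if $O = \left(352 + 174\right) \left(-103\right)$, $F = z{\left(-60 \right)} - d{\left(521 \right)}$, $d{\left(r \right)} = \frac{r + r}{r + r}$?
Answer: $- \frac{49}{27089} \approx -0.0018089$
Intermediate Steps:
$z{\left(M \right)} = 99$ ($z{\left(M \right)} = -73 - -172 = -73 + 172 = 99$)
$d{\left(r \right)} = 1$ ($d{\left(r \right)} = \frac{2 r}{2 r} = 2 r \frac{1}{2 r} = 1$)
$F = 98$ ($F = 99 - 1 = 98$)
$O = -54178$ ($O = 526 \left(-103\right) = -54178$)
$\frac{F}{O} = \frac{98}{-54178} = 98 \left(- \frac{1}{54178}\right) = - \frac{49}{27089}$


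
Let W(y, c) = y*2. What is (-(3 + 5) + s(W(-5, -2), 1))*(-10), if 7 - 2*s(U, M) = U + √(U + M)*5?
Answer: -5 + 75*I ≈ -5.0 + 75.0*I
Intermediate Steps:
W(y, c) = 2*y
s(U, M) = 7/2 - 5*√(M + U)/2 - U/2 (s(U, M) = 7/2 - (U + √(U + M)*5)/2 = 7/2 - (U + √(M + U)*5)/2 = 7/2 - (U + 5*√(M + U))/2 = 7/2 + (-5*√(M + U)/2 - U/2) = 7/2 - 5*√(M + U)/2 - U/2)
(-(3 + 5) + s(W(-5, -2), 1))*(-10) = (-(3 + 5) + (7/2 - 5*√(1 + 2*(-5))/2 - (-5)))*(-10) = (-1*8 + (7/2 - 5*√(1 - 10)/2 - ½*(-10)))*(-10) = (-8 + (7/2 - 15*I/2 + 5))*(-10) = (-8 + (17/2 - 15*I/2))*(-10) = (½ - 15*I/2)*(-10) = -5 + 75*I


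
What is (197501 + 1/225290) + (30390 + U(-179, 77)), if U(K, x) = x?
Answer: 51358910721/225290 ≈ 2.2797e+5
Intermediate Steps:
(197501 + 1/225290) + (30390 + U(-179, 77)) = (197501 + 1/225290) + (30390 + 77) = (197501 + 1/225290) + 30467 = 44495000291/225290 + 30467 = 51358910721/225290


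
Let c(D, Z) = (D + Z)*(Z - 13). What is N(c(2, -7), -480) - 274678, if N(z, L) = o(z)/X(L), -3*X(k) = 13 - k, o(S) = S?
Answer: -135416554/493 ≈ -2.7468e+5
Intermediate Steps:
X(k) = -13/3 + k/3 (X(k) = -(13 - k)/3 = -13/3 + k/3)
c(D, Z) = (-13 + Z)*(D + Z) (c(D, Z) = (D + Z)*(-13 + Z) = (-13 + Z)*(D + Z))
N(z, L) = z/(-13/3 + L/3)
N(c(2, -7), -480) - 274678 = 3*((-7)² - 13*2 - 13*(-7) + 2*(-7))/(-13 - 480) - 274678 = 3*(49 - 26 + 91 - 14)/(-493) - 274678 = 3*100*(-1/493) - 274678 = -300/493 - 274678 = -135416554/493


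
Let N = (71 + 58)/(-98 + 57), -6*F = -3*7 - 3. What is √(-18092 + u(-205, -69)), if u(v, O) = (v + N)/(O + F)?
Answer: 3*I*√14274523510/2665 ≈ 134.49*I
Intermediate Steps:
F = 4 (F = -(-3*7 - 3)/6 = -(-21 - 3)/6 = -⅙*(-24) = 4)
N = -129/41 (N = 129/(-41) = 129*(-1/41) = -129/41 ≈ -3.1463)
u(v, O) = (-129/41 + v)/(4 + O) (u(v, O) = (v - 129/41)/(O + 4) = (-129/41 + v)/(4 + O))
√(-18092 + u(-205, -69)) = √(-18092 + (-129/41 - 205)/(4 - 69)) = √(-18092 - 8534/41/(-65)) = √(-18092 - 1/65*(-8534/41)) = √(-18092 + 8534/2665) = √(-48206646/2665) = 3*I*√14274523510/2665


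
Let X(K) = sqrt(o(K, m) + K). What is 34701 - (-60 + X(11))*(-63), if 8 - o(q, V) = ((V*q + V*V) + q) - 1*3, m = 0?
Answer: 30921 + 63*sqrt(11) ≈ 31130.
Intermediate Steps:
o(q, V) = 11 - q - V**2 - V*q (o(q, V) = 8 - (((V*q + V*V) + q) - 1*3) = 8 - (((V*q + V**2) + q) - 3) = 8 - (((V**2 + V*q) + q) - 3) = 8 - ((q + V**2 + V*q) - 3) = 8 - (-3 + q + V**2 + V*q) = 8 + (3 - q - V**2 - V*q) = 11 - q - V**2 - V*q)
X(K) = sqrt(11) (X(K) = sqrt((11 - K - 1*0**2 - 1*0*K) + K) = sqrt((11 - K - 1*0 + 0) + K) = sqrt((11 - K + 0 + 0) + K) = sqrt((11 - K) + K) = sqrt(11))
34701 - (-60 + X(11))*(-63) = 34701 - (-60 + sqrt(11))*(-63) = 34701 - (3780 - 63*sqrt(11)) = 34701 + (-3780 + 63*sqrt(11)) = 30921 + 63*sqrt(11)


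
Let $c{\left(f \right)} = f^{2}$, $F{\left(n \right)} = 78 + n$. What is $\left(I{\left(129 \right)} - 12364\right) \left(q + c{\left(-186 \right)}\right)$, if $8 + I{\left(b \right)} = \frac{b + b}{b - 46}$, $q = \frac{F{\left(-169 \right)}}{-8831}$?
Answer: $- \frac{313649628274806}{732973} \approx -4.2791 \cdot 10^{8}$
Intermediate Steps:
$q = \frac{91}{8831}$ ($q = \frac{78 - 169}{-8831} = \left(-91\right) \left(- \frac{1}{8831}\right) = \frac{91}{8831} \approx 0.010305$)
$I{\left(b \right)} = -8 + \frac{2 b}{-46 + b}$ ($I{\left(b \right)} = -8 + \frac{b + b}{b - 46} = -8 + \frac{2 b}{-46 + b}$)
$\left(I{\left(129 \right)} - 12364\right) \left(q + c{\left(-186 \right)}\right) = \left(\frac{2 \left(184 - 387\right)}{-46 + 129} - 12364\right) \left(\frac{91}{8831} + \left(-186\right)^{2}\right) = \left(\frac{2 \left(184 - 387\right)}{83} - 12364\right) \left(\frac{91}{8831} + 34596\right) = \left(2 \cdot \frac{1}{83} \left(-203\right) - 12364\right) \frac{305517367}{8831} = \left(- \frac{406}{83} - 12364\right) \frac{305517367}{8831} = \left(- \frac{1026618}{83}\right) \frac{305517367}{8831} = - \frac{313649628274806}{732973}$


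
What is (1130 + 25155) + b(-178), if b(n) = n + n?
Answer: 25929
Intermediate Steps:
b(n) = 2*n
(1130 + 25155) + b(-178) = (1130 + 25155) + 2*(-178) = 26285 - 356 = 25929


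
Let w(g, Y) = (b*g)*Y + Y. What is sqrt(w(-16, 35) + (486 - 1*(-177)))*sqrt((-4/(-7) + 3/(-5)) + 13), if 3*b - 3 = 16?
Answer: 2*I*sqrt(101846955)/105 ≈ 192.23*I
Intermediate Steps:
b = 19/3 (b = 1 + (1/3)*16 = 1 + 16/3 = 19/3 ≈ 6.3333)
w(g, Y) = Y + 19*Y*g/3 (w(g, Y) = (19*g/3)*Y + Y = 19*Y*g/3 + Y = Y + 19*Y*g/3)
sqrt(w(-16, 35) + (486 - 1*(-177)))*sqrt((-4/(-7) + 3/(-5)) + 13) = sqrt((1/3)*35*(3 + 19*(-16)) + (486 - 1*(-177)))*sqrt((-4/(-7) + 3/(-5)) + 13) = sqrt((1/3)*35*(3 - 304) + (486 + 177))*sqrt((-4*(-1/7) + 3*(-1/5)) + 13) = sqrt((1/3)*35*(-301) + 663)*sqrt((4/7 - 3/5) + 13) = sqrt(-10535/3 + 663)*sqrt(-1/35 + 13) = sqrt(-8546/3)*sqrt(454/35) = (I*sqrt(25638)/3)*(sqrt(15890)/35) = 2*I*sqrt(101846955)/105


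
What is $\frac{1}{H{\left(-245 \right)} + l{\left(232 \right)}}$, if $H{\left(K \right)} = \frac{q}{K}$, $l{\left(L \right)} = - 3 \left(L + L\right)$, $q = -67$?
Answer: $- \frac{245}{340973} \approx -0.00071853$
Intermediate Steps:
$l{\left(L \right)} = - 6 L$ ($l{\left(L \right)} = - 3 \cdot 2 L = - 6 L$)
$H{\left(K \right)} = - \frac{67}{K}$
$\frac{1}{H{\left(-245 \right)} + l{\left(232 \right)}} = \frac{1}{- \frac{67}{-245} - 1392} = \frac{1}{\left(-67\right) \left(- \frac{1}{245}\right) - 1392} = \frac{1}{\frac{67}{245} - 1392} = \frac{1}{- \frac{340973}{245}} = - \frac{245}{340973}$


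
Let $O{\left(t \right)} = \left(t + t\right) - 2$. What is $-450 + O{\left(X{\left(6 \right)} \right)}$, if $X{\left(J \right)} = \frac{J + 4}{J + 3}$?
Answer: $- \frac{4048}{9} \approx -449.78$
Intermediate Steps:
$X{\left(J \right)} = \frac{4 + J}{3 + J}$
$O{\left(t \right)} = -2 + 2 t$ ($O{\left(t \right)} = 2 t - 2 = -2 + 2 t$)
$-450 + O{\left(X{\left(6 \right)} \right)} = -450 - \left(2 - 2 \frac{4 + 6}{3 + 6}\right) = -450 - \left(2 - 2 \cdot \frac{1}{9} \cdot 10\right) = -450 + \left(-2 + 2 \cdot \frac{10}{9}\right) = -450 + \left(-2 + \frac{20}{9}\right) = -450 + \frac{2}{9} = - \frac{4048}{9}$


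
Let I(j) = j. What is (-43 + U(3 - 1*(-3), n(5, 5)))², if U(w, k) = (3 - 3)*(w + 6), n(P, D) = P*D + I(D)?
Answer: 1849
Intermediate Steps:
n(P, D) = D + D*P (n(P, D) = P*D + D = D*P + D = D + D*P)
U(w, k) = 0 (U(w, k) = 0*(6 + w) = 0)
(-43 + U(3 - 1*(-3), n(5, 5)))² = (-43 + 0)² = (-43)² = 1849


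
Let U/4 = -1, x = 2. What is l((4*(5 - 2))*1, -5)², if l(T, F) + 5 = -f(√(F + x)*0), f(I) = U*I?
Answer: 25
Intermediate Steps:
U = -4 (U = 4*(-1) = -4)
f(I) = -4*I
l(T, F) = -5 (l(T, F) = -5 - (-4)*√(F + 2)*0 = -5 - (-4)*√(2 + F)*0 = -5 - (-4)*0 = -5 - 1*0 = -5 + 0 = -5)
l((4*(5 - 2))*1, -5)² = (-5)² = 25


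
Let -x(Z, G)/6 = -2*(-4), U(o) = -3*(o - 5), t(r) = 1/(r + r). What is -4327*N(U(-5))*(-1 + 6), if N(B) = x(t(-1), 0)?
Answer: 1038480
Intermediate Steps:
t(r) = 1/(2*r)
U(o) = 15 - 3*o (U(o) = -3*(-5 + o) = 15 - 3*o)
x(Z, G) = -48 (x(Z, G) = -(-12)*(-4) = -6*8 = -48)
N(B) = -48
-4327*N(U(-5))*(-1 + 6) = -(-207696)*(-1 + 6) = -(-207696)*5 = -4327*(-240) = 1038480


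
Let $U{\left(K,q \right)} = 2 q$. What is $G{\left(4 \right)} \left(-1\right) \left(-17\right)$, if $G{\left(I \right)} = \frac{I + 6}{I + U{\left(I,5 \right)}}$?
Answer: $\frac{85}{7} \approx 12.143$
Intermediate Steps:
$G{\left(I \right)} = \frac{6 + I}{10 + I}$ ($G{\left(I \right)} = \frac{I + 6}{I + 2 \cdot 5} = \frac{6 + I}{I + 10} = \frac{6 + I}{10 + I}$)
$G{\left(4 \right)} \left(-1\right) \left(-17\right) = \frac{6 + 4}{10 + 4} \left(-1\right) \left(-17\right) = \frac{1}{14} \cdot 10 \left(-1\right) \left(-17\right) = \frac{5}{7} \left(-1\right) \left(-17\right) = \left(- \frac{5}{7}\right) \left(-17\right) = \frac{85}{7}$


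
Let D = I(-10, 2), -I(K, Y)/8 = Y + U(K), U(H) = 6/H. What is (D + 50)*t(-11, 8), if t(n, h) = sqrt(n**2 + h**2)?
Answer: 194*sqrt(185)/5 ≈ 527.74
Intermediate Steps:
I(K, Y) = -48/K - 8*Y (I(K, Y) = -8*(Y + 6/K) = -48/K - 8*Y)
D = -56/5 (D = -48/(-10) - 8*2 = -48*(-1/10) - 16 = 24/5 - 16 = -56/5 ≈ -11.200)
t(n, h) = sqrt(h**2 + n**2)
(D + 50)*t(-11, 8) = (-56/5 + 50)*sqrt(8**2 + (-11)**2) = 194*sqrt(64 + 121)/5 = 194*sqrt(185)/5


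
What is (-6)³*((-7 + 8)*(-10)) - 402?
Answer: 1758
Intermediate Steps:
(-6)³*((-7 + 8)*(-10)) - 402 = -216*(-10) - 402 = 2160 - 402 = 1758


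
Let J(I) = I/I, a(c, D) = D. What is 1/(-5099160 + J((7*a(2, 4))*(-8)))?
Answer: -1/5099159 ≈ -1.9611e-7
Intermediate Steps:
J(I) = 1
1/(-5099160 + J((7*a(2, 4))*(-8))) = 1/(-5099160 + 1) = 1/(-5099159) = -1/5099159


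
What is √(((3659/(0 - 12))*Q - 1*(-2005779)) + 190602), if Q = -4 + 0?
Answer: √19778406/3 ≈ 1482.4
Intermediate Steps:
Q = -4
√(((3659/(0 - 12))*Q - 1*(-2005779)) + 190602) = √(((3659/(0 - 12))*(-4) - 1*(-2005779)) + 190602) = √(((3659/(-12))*(-4) + 2005779) + 190602) = √((-1/12*3659*(-4) + 2005779) + 190602) = √((-3659/12*(-4) + 2005779) + 190602) = √((3659/3 + 2005779) + 190602) = √(6020996/3 + 190602) = √(6592802/3) = √19778406/3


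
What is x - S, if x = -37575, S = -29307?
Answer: -8268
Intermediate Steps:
x - S = -37575 - 1*(-29307) = -37575 + 29307 = -8268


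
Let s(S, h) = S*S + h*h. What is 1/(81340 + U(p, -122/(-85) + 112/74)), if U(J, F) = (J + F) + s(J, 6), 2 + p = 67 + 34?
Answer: 3145/287072294 ≈ 1.0955e-5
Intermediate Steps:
s(S, h) = S**2 + h**2
p = 99 (p = -2 + (67 + 34) = -2 + 101 = 99)
U(J, F) = 36 + F + J + J**2 (U(J, F) = (J + F) + (J**2 + 6**2) = (F + J) + (J**2 + 36) = (F + J) + (36 + J**2) = 36 + F + J + J**2)
1/(81340 + U(p, -122/(-85) + 112/74)) = 1/(81340 + (36 + (-122/(-85) + 112/74) + 99 + 99**2)) = 1/(81340 + (36 + (-122*(-1/85) + 112*(1/74)) + 99 + 9801)) = 1/(81340 + (36 + (122/85 + 56/37) + 99 + 9801)) = 1/(81340 + (36 + 9274/3145 + 99 + 9801)) = 1/(81340 + 31257994/3145) = 1/(287072294/3145) = 3145/287072294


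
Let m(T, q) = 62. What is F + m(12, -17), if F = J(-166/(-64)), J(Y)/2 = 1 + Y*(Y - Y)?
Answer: 64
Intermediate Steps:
J(Y) = 2 (J(Y) = 2*(1 + Y*(Y - Y)) = 2*(1 + Y*0) = 2*(1 + 0) = 2*1 = 2)
F = 2
F + m(12, -17) = 2 + 62 = 64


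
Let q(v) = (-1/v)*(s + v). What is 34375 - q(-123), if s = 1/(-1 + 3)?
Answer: 8456495/246 ≈ 34376.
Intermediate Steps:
s = 1/2 ≈ 0.50000
q(v) = -(1/2 + v)/v (q(v) = (-1/v)*(1/2 + v) = -(1/2 + v)/v)
34375 - q(-123) = 34375 - (-1/2 - 1*(-123))/(-123) = 34375 - (-1)*(-1/2 + 123)/123 = 34375 - (-1)*245/(123*2) = 34375 - 1*(-245/246) = 34375 + 245/246 = 8456495/246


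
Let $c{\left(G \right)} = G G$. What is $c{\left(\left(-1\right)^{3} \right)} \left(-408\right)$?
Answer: $-408$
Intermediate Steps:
$c{\left(G \right)} = G^{2}$
$c{\left(\left(-1\right)^{3} \right)} \left(-408\right) = \left(\left(-1\right)^{3}\right)^{2} \left(-408\right) = \left(-1\right)^{2} \left(-408\right) = 1 \left(-408\right) = -408$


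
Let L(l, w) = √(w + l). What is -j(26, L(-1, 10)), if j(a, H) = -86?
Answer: 86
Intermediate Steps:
L(l, w) = √(l + w)
-j(26, L(-1, 10)) = -1*(-86) = 86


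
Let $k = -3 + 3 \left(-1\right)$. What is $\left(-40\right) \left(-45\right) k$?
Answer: $-10800$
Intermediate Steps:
$k = -6$ ($k = -3 - 3 = -6$)
$\left(-40\right) \left(-45\right) k = \left(-40\right) \left(-45\right) \left(-6\right) = 1800 \left(-6\right) = -10800$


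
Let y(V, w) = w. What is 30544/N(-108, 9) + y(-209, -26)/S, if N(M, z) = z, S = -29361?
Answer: 298934206/88083 ≈ 3393.8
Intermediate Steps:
30544/N(-108, 9) + y(-209, -26)/S = 30544/9 - 26/(-29361) = 30544*(⅑) - 26*(-1/29361) = 30544/9 + 26/29361 = 298934206/88083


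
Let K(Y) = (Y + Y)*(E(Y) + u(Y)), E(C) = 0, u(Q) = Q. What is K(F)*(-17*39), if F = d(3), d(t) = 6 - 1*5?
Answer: -1326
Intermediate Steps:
d(t) = 1 (d(t) = 6 - 5 = 1)
F = 1
K(Y) = 2*Y**2 (K(Y) = (Y + Y)*(0 + Y) = (2*Y)*Y = 2*Y**2)
K(F)*(-17*39) = (2*1**2)*(-17*39) = (2*1)*(-663) = 2*(-663) = -1326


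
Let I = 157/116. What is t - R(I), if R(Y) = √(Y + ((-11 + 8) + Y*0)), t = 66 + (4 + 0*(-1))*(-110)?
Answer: -374 - I*√5539/58 ≈ -374.0 - 1.2832*I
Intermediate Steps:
I = 157/116 (I = 157*(1/116) = 157/116 ≈ 1.3534)
t = -374 (t = 66 + (4 + 0)*(-110) = 66 + 4*(-110) = 66 - 440 = -374)
R(Y) = √(-3 + Y) (R(Y) = √(Y + (-3 + 0)) = √(Y - 3) = √(-3 + Y))
t - R(I) = -374 - √(-3 + 157/116) = -374 - √(-191/116) = -374 - I*√5539/58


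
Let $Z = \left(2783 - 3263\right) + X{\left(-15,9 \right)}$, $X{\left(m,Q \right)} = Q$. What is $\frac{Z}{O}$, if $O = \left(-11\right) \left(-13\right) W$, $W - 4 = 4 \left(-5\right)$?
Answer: $\frac{471}{2288} \approx 0.20586$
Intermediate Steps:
$W = -16$ ($W = 4 + 4 \left(-5\right) = 4 - 20 = -16$)
$Z = -471$ ($Z = \left(2783 - 3263\right) + 9 = -480 + 9 = -471$)
$O = -2288$ ($O = \left(-11\right) \left(-13\right) \left(-16\right) = 143 \left(-16\right) = -2288$)
$\frac{Z}{O} = - \frac{471}{-2288} = \left(-471\right) \left(- \frac{1}{2288}\right) = \frac{471}{2288}$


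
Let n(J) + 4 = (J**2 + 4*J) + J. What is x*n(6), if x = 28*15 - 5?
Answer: 25730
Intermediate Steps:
x = 415 (x = 420 - 5 = 415)
n(J) = -4 + J**2 + 5*J (n(J) = -4 + ((J**2 + 4*J) + J) = -4 + (J**2 + 5*J) = -4 + J**2 + 5*J)
x*n(6) = 415*(-4 + 6**2 + 5*6) = 415*(-4 + 36 + 30) = 415*62 = 25730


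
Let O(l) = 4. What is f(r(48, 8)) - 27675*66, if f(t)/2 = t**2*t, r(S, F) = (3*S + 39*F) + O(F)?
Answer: 192845450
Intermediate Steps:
r(S, F) = 4 + 3*S + 39*F (r(S, F) = (3*S + 39*F) + 4 = 4 + 3*S + 39*F)
f(t) = 2*t**3 (f(t) = 2*(t**2*t) = 2*t**3)
f(r(48, 8)) - 27675*66 = 2*(4 + 3*48 + 39*8)**3 - 27675*66 = 2*(4 + 144 + 312)**3 - 1*1826550 = 2*460**3 - 1826550 = 2*97336000 - 1826550 = 194672000 - 1826550 = 192845450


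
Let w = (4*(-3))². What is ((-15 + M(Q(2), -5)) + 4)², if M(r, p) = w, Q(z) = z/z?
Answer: 17689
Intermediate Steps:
w = 144 (w = (-12)² = 144)
Q(z) = 1
M(r, p) = 144
((-15 + M(Q(2), -5)) + 4)² = ((-15 + 144) + 4)² = (129 + 4)² = 133² = 17689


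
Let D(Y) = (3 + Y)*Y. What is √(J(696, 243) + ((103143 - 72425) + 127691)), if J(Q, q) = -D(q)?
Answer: 3*√10959 ≈ 314.06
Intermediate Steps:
D(Y) = Y*(3 + Y)
J(Q, q) = -q*(3 + q)
√(J(696, 243) + ((103143 - 72425) + 127691)) = √(-1*243*(3 + 243) + ((103143 - 72425) + 127691)) = √(-1*243*246 + (30718 + 127691)) = √(-59778 + 158409) = √98631 = 3*√10959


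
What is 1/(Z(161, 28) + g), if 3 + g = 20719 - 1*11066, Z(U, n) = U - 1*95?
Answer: 1/9716 ≈ 0.00010292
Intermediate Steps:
Z(U, n) = -95 + U (Z(U, n) = U - 95 = -95 + U)
g = 9650 (g = -3 + (20719 - 1*11066) = -3 + (20719 - 11066) = -3 + 9653 = 9650)
1/(Z(161, 28) + g) = 1/((-95 + 161) + 9650) = 1/(66 + 9650) = 1/9716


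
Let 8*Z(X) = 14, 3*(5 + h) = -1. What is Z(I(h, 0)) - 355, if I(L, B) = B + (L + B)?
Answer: -1413/4 ≈ -353.25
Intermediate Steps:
h = -16/3 (h = -5 + (⅓)*(-1) = -5 - ⅓ = -16/3 ≈ -5.3333)
I(L, B) = L + 2*B (I(L, B) = B + (B + L) = L + 2*B)
Z(X) = 7/4 (Z(X) = (⅛)*14 = 7/4)
Z(I(h, 0)) - 355 = 7/4 - 355 = -1413/4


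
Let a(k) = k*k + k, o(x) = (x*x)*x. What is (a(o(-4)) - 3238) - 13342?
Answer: -12548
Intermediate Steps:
o(x) = x³ (o(x) = x²*x = x³)
a(k) = k + k² (a(k) = k² + k = k + k²)
(a(o(-4)) - 3238) - 13342 = ((-4)³*(1 + (-4)³) - 3238) - 13342 = (-64*(1 - 64) - 3238) - 13342 = (-64*(-63) - 3238) - 13342 = (4032 - 3238) - 13342 = 794 - 13342 = -12548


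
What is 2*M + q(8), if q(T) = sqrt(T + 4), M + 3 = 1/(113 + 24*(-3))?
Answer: -244/41 + 2*sqrt(3) ≈ -2.4871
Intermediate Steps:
M = -122/41 (M = -3 + 1/(113 + 24*(-3)) = -3 + 1/(113 - 72) = -3 + 1/41 = -122/41 ≈ -2.9756)
q(T) = sqrt(4 + T)
2*M + q(8) = 2*(-122/41) + sqrt(4 + 8) = -244/41 + sqrt(12) = -244/41 + 2*sqrt(3)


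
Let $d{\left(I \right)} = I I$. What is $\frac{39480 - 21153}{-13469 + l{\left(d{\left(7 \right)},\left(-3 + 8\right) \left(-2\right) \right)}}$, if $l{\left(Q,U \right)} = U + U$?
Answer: $- \frac{447}{329} \approx -1.3587$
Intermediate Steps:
$d{\left(I \right)} = I^{2}$
$l{\left(Q,U \right)} = 2 U$
$\frac{39480 - 21153}{-13469 + l{\left(d{\left(7 \right)},\left(-3 + 8\right) \left(-2\right) \right)}} = \frac{39480 - 21153}{-13469 + 2 \left(-3 + 8\right) \left(-2\right)} = \frac{18327}{-13469 + 2 \cdot 5 \left(-2\right)} = \frac{18327}{-13469 + 2 \left(-10\right)} = \frac{18327}{-13469 - 20} = \frac{18327}{-13489} = 18327 \left(- \frac{1}{13489}\right) = - \frac{447}{329}$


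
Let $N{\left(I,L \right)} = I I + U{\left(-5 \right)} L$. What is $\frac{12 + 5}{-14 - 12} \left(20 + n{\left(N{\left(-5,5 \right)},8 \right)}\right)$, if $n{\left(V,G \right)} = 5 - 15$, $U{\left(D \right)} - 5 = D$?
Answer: $- \frac{85}{13} \approx -6.5385$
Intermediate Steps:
$U{\left(D \right)} = 5 + D$
$N{\left(I,L \right)} = I^{2}$ ($N{\left(I,L \right)} = I I + \left(5 - 5\right) L = I^{2} + 0 L = I^{2} + 0 = I^{2}$)
$n{\left(V,G \right)} = -10$ ($n{\left(V,G \right)} = 5 - 15 = -10$)
$\frac{12 + 5}{-14 - 12} \left(20 + n{\left(N{\left(-5,5 \right)},8 \right)}\right) = \frac{12 + 5}{-14 - 12} \left(20 - 10\right) = \frac{17}{-26} \cdot 10 = 17 \left(- \frac{1}{26}\right) 10 = \left(- \frac{17}{26}\right) 10 = - \frac{85}{13}$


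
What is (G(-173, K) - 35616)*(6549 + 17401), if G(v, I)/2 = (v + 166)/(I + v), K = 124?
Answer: -5970974500/7 ≈ -8.5300e+8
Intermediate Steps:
G(v, I) = 2*(166 + v)/(I + v) (G(v, I) = 2*((v + 166)/(I + v)) = 2*((166 + v)/(I + v)) = 2*(166 + v)/(I + v))
(G(-173, K) - 35616)*(6549 + 17401) = (2*(166 - 173)/(124 - 173) - 35616)*(6549 + 17401) = (2*(-7)/(-49) - 35616)*23950 = (2*(-1/49)*(-7) - 35616)*23950 = (2/7 - 35616)*23950 = -249310/7*23950 = -5970974500/7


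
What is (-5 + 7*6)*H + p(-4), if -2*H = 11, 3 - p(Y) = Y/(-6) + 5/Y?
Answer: -2399/12 ≈ -199.92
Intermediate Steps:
p(Y) = 3 - 5/Y + Y/6 (p(Y) = 3 - (Y/(-6) + 5/Y) = 3 - (Y*(-1/6) + 5/Y) = 3 - (-Y/6 + 5/Y) = 3 - (5/Y - Y/6) = 3 + (-5/Y + Y/6) = 3 - 5/Y + Y/6)
H = -11/2 (H = -1/2*11 = -11/2 ≈ -5.5000)
(-5 + 7*6)*H + p(-4) = (-5 + 7*6)*(-11/2) + (3 - 5/(-4) + (1/6)*(-4)) = (-5 + 42)*(-11/2) + (3 - 5*(-1/4) - 2/3) = 37*(-11/2) + (3 + 5/4 - 2/3) = -407/2 + 43/12 = -2399/12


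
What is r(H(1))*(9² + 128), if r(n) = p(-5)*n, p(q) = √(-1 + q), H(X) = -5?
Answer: -1045*I*√6 ≈ -2559.7*I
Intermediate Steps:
r(n) = I*n*√6 (r(n) = √(-1 - 5)*n = √(-6)*n = (I*√6)*n = I*n*√6)
r(H(1))*(9² + 128) = (I*(-5)*√6)*(9² + 128) = (-5*I*√6)*(81 + 128) = -5*I*√6*209 = -1045*I*√6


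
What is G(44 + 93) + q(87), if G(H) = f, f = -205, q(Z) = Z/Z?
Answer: -204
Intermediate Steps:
q(Z) = 1
G(H) = -205
G(44 + 93) + q(87) = -205 + 1 = -204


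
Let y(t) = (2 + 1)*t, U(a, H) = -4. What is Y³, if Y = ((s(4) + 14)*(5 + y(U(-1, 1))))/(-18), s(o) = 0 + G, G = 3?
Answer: 1685159/5832 ≈ 288.95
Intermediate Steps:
s(o) = 3 (s(o) = 0 + 3 = 3)
y(t) = 3*t
Y = 119/18 (Y = ((3 + 14)*(5 + 3*(-4)))/(-18) = (17*(5 - 12))*(-1/18) = (17*(-7))*(-1/18) = -119*(-1/18) = 119/18 ≈ 6.6111)
Y³ = (119/18)³ = 1685159/5832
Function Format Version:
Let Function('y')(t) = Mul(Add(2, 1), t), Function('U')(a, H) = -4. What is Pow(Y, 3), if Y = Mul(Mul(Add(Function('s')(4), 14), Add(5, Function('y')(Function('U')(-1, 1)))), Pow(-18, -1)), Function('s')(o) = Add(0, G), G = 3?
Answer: Rational(1685159, 5832) ≈ 288.95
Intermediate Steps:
Function('s')(o) = 3 (Function('s')(o) = Add(0, 3) = 3)
Function('y')(t) = Mul(3, t)
Y = Rational(119, 18) (Y = Mul(Mul(Add(3, 14), Add(5, Mul(3, -4))), Pow(-18, -1)) = Mul(Mul(17, Add(5, -12)), Rational(-1, 18)) = Mul(Mul(17, -7), Rational(-1, 18)) = Mul(-119, Rational(-1, 18)) = Rational(119, 18) ≈ 6.6111)
Pow(Y, 3) = Pow(Rational(119, 18), 3) = Rational(1685159, 5832)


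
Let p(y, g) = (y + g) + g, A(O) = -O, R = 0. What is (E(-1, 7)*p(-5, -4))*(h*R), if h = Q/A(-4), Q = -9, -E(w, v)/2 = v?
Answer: 0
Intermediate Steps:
E(w, v) = -2*v
p(y, g) = y + 2*g (p(y, g) = (g + y) + g = y + 2*g)
h = -9/4 (h = -9/((-1*(-4))) = -9/4 ≈ -2.2500)
(E(-1, 7)*p(-5, -4))*(h*R) = ((-2*7)*(-5 + 2*(-4)))*(-9/4*0) = -14*(-5 - 8)*0 = -14*(-13)*0 = 182*0 = 0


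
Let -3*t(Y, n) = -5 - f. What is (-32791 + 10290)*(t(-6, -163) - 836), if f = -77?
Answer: 19350860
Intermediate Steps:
t(Y, n) = -24 (t(Y, n) = -(-5 - 1*(-77))/3 = -(-5 + 77)/3 = -⅓*72 = -24)
(-32791 + 10290)*(t(-6, -163) - 836) = (-32791 + 10290)*(-24 - 836) = -22501*(-860) = 19350860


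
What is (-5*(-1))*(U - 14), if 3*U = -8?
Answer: -250/3 ≈ -83.333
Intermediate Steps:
U = -8/3 (U = (⅓)*(-8) = -8/3 ≈ -2.6667)
(-5*(-1))*(U - 14) = (-5*(-1))*(-8/3 - 14) = 5*(-50/3) = -250/3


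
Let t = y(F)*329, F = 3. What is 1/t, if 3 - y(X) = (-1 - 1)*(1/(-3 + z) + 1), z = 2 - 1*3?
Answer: 2/2961 ≈ 0.00067545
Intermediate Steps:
z = -1 (z = 2 - 3 = -1)
y(X) = 9/2 (y(X) = 3 - (-1 - 1)*(1/(-3 - 1) + 1) = 3 - (-2)*(1/(-4) + 1) = 3 - (-2)*(-¼ + 1) = 3 - (-2)*3/4 = 3 - 1*(-3/2) = 3 + 3/2 = 9/2)
t = 2961/2 (t = (9/2)*329 = 2961/2 ≈ 1480.5)
1/t = 1/(2961/2) = 2/2961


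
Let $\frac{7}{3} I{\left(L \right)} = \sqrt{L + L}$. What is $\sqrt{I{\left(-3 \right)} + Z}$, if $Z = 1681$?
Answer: $\frac{\sqrt{82369 + 21 i \sqrt{6}}}{7} \approx 41.0 + 0.012802 i$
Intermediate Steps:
$I{\left(L \right)} = \frac{3 \sqrt{2} \sqrt{L}}{7}$ ($I{\left(L \right)} = \frac{3 \sqrt{L + L}}{7} = \frac{3 \sqrt{2 L}}{7} = \frac{3 \sqrt{2} \sqrt{L}}{7}$)
$\sqrt{I{\left(-3 \right)} + Z} = \sqrt{\frac{3 \sqrt{2} \sqrt{-3}}{7} + 1681} = \sqrt{\frac{3 \sqrt{2} i \sqrt{3}}{7} + 1681} = \sqrt{\frac{3 i \sqrt{6}}{7} + 1681} = \sqrt{1681 + \frac{3 i \sqrt{6}}{7}}$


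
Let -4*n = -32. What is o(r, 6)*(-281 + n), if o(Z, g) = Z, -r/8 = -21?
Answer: -45864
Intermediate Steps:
n = 8 (n = -1/4*(-32) = 8)
r = 168 (r = -8*(-21) = 168)
o(r, 6)*(-281 + n) = 168*(-281 + 8) = 168*(-273) = -45864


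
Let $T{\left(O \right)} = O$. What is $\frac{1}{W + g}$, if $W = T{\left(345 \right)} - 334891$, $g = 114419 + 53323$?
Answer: $- \frac{1}{166804} \approx -5.9951 \cdot 10^{-6}$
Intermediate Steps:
$g = 167742$
$W = -334546$ ($W = 345 - 334891 = -334546$)
$\frac{1}{W + g} = \frac{1}{-334546 + 167742} = \frac{1}{-166804} = - \frac{1}{166804}$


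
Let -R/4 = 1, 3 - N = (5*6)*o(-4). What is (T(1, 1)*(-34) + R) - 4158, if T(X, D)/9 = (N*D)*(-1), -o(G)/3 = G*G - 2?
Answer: 382316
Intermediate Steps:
o(G) = 6 - 3*G**2 (o(G) = -3*(G*G - 2) = -3*(G**2 - 2) = -3*(-2 + G**2) = 6 - 3*G**2)
N = 1263 (N = 3 - 5*6*(6 - 3*(-4)**2) = 3 - 30*(6 - 3*16) = 3 - 30*(6 - 48) = 3 - 30*(-42) = 3 - 1*(-1260) = 3 + 1260 = 1263)
R = -4 (R = -4*1 = -4)
T(X, D) = -11367*D (T(X, D) = 9*((1263*D)*(-1)) = 9*(-1263*D) = -11367*D)
(T(1, 1)*(-34) + R) - 4158 = (-11367*1*(-34) - 4) - 4158 = (-11367*(-34) - 4) - 4158 = (386478 - 4) - 4158 = 386474 - 4158 = 382316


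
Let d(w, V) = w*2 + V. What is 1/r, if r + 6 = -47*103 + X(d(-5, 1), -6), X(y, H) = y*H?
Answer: -1/4793 ≈ -0.00020864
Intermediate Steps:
d(w, V) = V + 2*w (d(w, V) = 2*w + V = V + 2*w)
X(y, H) = H*y
r = -4793 (r = -6 + (-47*103 - 6*(1 + 2*(-5))) = -6 + (-4841 - 6*(1 - 10)) = -6 + (-4841 - 6*(-9)) = -6 + (-4841 + 54) = -6 - 4787 = -4793)
1/r = 1/(-4793) = -1/4793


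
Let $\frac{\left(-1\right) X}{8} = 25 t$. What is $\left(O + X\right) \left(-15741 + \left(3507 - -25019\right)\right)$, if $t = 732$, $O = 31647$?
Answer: $-1467117105$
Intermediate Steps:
$X = -146400$ ($X = - 8 \cdot 25 \cdot 732 = \left(-8\right) 18300 = -146400$)
$\left(O + X\right) \left(-15741 + \left(3507 - -25019\right)\right) = \left(31647 - 146400\right) \left(-15741 + \left(3507 - -25019\right)\right) = - 114753 \left(-15741 + \left(3507 + 25019\right)\right) = - 114753 \left(-15741 + 28526\right) = \left(-114753\right) 12785 = -1467117105$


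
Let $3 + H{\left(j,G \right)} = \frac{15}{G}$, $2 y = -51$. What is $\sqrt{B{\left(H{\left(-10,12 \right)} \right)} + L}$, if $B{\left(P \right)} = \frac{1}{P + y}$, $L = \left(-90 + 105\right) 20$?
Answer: $\frac{2 \sqrt{890966}}{109} \approx 17.319$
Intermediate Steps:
$y = - \frac{51}{2}$ ($y = \frac{1}{2} \left(-51\right) = - \frac{51}{2} \approx -25.5$)
$L = 300$ ($L = 15 \cdot 20 = 300$)
$H{\left(j,G \right)} = -3 + \frac{15}{G}$
$B{\left(P \right)} = \frac{1}{- \frac{51}{2} + P}$ ($B{\left(P \right)} = \frac{1}{P - \frac{51}{2}} = \frac{1}{- \frac{51}{2} + P}$)
$\sqrt{B{\left(H{\left(-10,12 \right)} \right)} + L} = \sqrt{\frac{2}{-51 + 2 \left(-3 + \frac{15}{12}\right)} + 300} = \sqrt{\frac{2}{-51 + 2 \left(-3 + 15 \cdot \frac{1}{12}\right)} + 300} = \sqrt{\frac{2}{-51 + 2 \left(-3 + \frac{5}{4}\right)} + 300} = \sqrt{\frac{2}{-51 + 2 \left(- \frac{7}{4}\right)} + 300} = \sqrt{\frac{2}{-51 - \frac{7}{2}} + 300} = \sqrt{\frac{2}{- \frac{109}{2}} + 300} = \sqrt{2 \left(- \frac{2}{109}\right) + 300} = \sqrt{- \frac{4}{109} + 300} = \sqrt{\frac{32696}{109}} = \frac{2 \sqrt{890966}}{109}$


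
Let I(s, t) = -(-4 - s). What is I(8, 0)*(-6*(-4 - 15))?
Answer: 1368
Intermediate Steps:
I(s, t) = 4 + s
I(8, 0)*(-6*(-4 - 15)) = (4 + 8)*(-6*(-4 - 15)) = 12*(-6*(-19)) = 12*114 = 1368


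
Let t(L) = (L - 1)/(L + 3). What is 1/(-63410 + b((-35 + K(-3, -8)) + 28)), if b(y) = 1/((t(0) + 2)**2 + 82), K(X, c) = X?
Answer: -763/48381821 ≈ -1.5770e-5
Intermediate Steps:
t(L) = (-1 + L)/(3 + L)
b(y) = 9/763 (b(y) = 1/(((-1 + 0)/(3 + 0) + 2)**2 + 82) = 1/((-1/3 + 2)**2 + 82) = 1/((5/3)**2 + 82) = 1/(25/9 + 82) = 1/(763/9) = 9/763)
1/(-63410 + b((-35 + K(-3, -8)) + 28)) = 1/(-63410 + 9/763) = 1/(-48381821/763) = -763/48381821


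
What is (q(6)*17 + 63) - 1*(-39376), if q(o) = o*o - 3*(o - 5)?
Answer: 40000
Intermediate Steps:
q(o) = 15 + o² - 3*o (q(o) = o² - 3*(-5 + o) = o² + (15 - 3*o) = 15 + o² - 3*o)
(q(6)*17 + 63) - 1*(-39376) = ((15 + 6² - 3*6)*17 + 63) - 1*(-39376) = ((15 + 36 - 18)*17 + 63) + 39376 = (33*17 + 63) + 39376 = (561 + 63) + 39376 = 624 + 39376 = 40000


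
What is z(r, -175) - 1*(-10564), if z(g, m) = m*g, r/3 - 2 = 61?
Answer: -22511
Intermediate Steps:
r = 189 (r = 6 + 3*61 = 6 + 183 = 189)
z(g, m) = g*m
z(r, -175) - 1*(-10564) = 189*(-175) - 1*(-10564) = -33075 + 10564 = -22511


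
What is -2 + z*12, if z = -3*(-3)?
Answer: 106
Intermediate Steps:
z = 9
-2 + z*12 = -2 + 9*12 = -2 + 108 = 106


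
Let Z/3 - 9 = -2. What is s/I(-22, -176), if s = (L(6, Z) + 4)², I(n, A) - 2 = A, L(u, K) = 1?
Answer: -25/174 ≈ -0.14368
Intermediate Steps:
Z = 21 (Z = 27 + 3*(-2) = 27 - 6 = 21)
I(n, A) = 2 + A
s = 25 (s = (1 + 4)² = 5² = 25)
s/I(-22, -176) = 25/(2 - 176) = 25/(-174) = 25*(-1/174) = -25/174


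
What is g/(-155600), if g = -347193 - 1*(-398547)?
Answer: -25677/77800 ≈ -0.33004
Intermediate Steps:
g = 51354 (g = -347193 + 398547 = 51354)
g/(-155600) = 51354/(-155600) = 51354*(-1/155600) = -25677/77800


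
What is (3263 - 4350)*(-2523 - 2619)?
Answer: 5589354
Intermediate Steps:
(3263 - 4350)*(-2523 - 2619) = -1087*(-5142) = 5589354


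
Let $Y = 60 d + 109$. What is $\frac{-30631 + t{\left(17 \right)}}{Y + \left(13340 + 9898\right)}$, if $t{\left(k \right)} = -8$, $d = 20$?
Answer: $- \frac{30639}{24547} \approx -1.2482$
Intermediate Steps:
$Y = 1309$ ($Y = 60 \cdot 20 + 109 = 1200 + 109 = 1309$)
$\frac{-30631 + t{\left(17 \right)}}{Y + \left(13340 + 9898\right)} = \frac{-30631 - 8}{1309 + \left(13340 + 9898\right)} = - \frac{30639}{1309 + 23238} = - \frac{30639}{24547}$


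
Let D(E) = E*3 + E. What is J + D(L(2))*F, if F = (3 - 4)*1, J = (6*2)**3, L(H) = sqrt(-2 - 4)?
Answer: 1728 - 4*I*sqrt(6) ≈ 1728.0 - 9.798*I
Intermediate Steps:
L(H) = I*sqrt(6) (L(H) = sqrt(-6) = I*sqrt(6))
J = 1728 (J = 12**3 = 1728)
F = -1 (F = -1*1 = -1)
D(E) = 4*E (D(E) = 3*E + E = 4*E)
J + D(L(2))*F = 1728 + (4*(I*sqrt(6)))*(-1) = 1728 + (4*I*sqrt(6))*(-1) = 1728 - 4*I*sqrt(6)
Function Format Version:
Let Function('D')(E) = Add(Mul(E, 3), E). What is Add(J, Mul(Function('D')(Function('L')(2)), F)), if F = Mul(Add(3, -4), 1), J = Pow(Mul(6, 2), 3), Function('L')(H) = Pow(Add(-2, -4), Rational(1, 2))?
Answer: Add(1728, Mul(-4, I, Pow(6, Rational(1, 2)))) ≈ Add(1728.0, Mul(-9.7980, I))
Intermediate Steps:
Function('L')(H) = Mul(I, Pow(6, Rational(1, 2))) (Function('L')(H) = Pow(-6, Rational(1, 2)) = Mul(I, Pow(6, Rational(1, 2))))
J = 1728 (J = Pow(12, 3) = 1728)
F = -1 (F = Mul(-1, 1) = -1)
Function('D')(E) = Mul(4, E) (Function('D')(E) = Add(Mul(3, E), E) = Mul(4, E))
Add(J, Mul(Function('D')(Function('L')(2)), F)) = Add(1728, Mul(Mul(4, Mul(I, Pow(6, Rational(1, 2)))), -1)) = Add(1728, Mul(Mul(4, I, Pow(6, Rational(1, 2))), -1)) = Add(1728, Mul(-4, I, Pow(6, Rational(1, 2))))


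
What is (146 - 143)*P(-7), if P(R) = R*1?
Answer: -21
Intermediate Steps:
P(R) = R
(146 - 143)*P(-7) = (146 - 143)*(-7) = 3*(-7) = -21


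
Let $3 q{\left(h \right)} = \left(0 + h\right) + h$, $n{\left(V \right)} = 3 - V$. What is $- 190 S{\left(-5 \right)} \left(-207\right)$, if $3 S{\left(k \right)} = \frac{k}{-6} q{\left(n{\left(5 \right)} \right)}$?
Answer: $- \frac{43700}{3} \approx -14567.0$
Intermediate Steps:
$q{\left(h \right)} = \frac{2 h}{3}$ ($q{\left(h \right)} = \frac{\left(0 + h\right) + h}{3} = \frac{h + h}{3} = \frac{2 h}{3}$)
$S{\left(k \right)} = \frac{2 k}{27}$ ($S{\left(k \right)} = \frac{\frac{k}{-6} \frac{2 \left(3 - 5\right)}{3}}{3} = \frac{k \left(- \frac{1}{6}\right) \frac{2 \left(3 - 5\right)}{3}}{3} = \frac{- \frac{k}{6} \cdot \frac{2}{3} \left(-2\right)}{3} = \frac{- \frac{k}{6} \left(- \frac{4}{3}\right)}{3} = \frac{\frac{2}{9} k}{3} = \frac{2 k}{27}$)
$- 190 S{\left(-5 \right)} \left(-207\right) = - 190 \cdot \frac{2}{27} \left(-5\right) \left(-207\right) = \left(-190\right) \left(- \frac{10}{27}\right) \left(-207\right) = \frac{1900}{27} \left(-207\right) = - \frac{43700}{3}$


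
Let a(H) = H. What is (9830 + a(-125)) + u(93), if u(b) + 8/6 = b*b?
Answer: 55058/3 ≈ 18353.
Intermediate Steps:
u(b) = -4/3 + b² (u(b) = -4/3 + b*b = -4/3 + b²)
(9830 + a(-125)) + u(93) = (9830 - 125) + (-4/3 + 93²) = 9705 + (-4/3 + 8649) = 9705 + 25943/3 = 55058/3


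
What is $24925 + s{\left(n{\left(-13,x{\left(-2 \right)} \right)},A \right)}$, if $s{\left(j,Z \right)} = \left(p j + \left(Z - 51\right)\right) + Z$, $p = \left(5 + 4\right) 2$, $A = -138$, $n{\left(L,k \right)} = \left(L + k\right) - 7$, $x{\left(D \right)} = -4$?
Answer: $24166$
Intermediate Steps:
$n{\left(L,k \right)} = -7 + L + k$
$p = 18$ ($p = 9 \cdot 2 = 18$)
$s{\left(j,Z \right)} = -51 + 2 Z + 18 j$ ($s{\left(j,Z \right)} = \left(18 j + \left(Z - 51\right)\right) + Z = \left(18 j + \left(-51 + Z\right)\right) + Z = \left(-51 + Z + 18 j\right) + Z = -51 + 2 Z + 18 j$)
$24925 + s{\left(n{\left(-13,x{\left(-2 \right)} \right)},A \right)} = 24925 + \left(-51 + 2 \left(-138\right) + 18 \left(-7 - 13 - 4\right)\right) = 24925 - 759 = 24166$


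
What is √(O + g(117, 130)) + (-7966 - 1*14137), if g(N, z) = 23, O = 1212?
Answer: -22103 + √1235 ≈ -22068.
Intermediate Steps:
√(O + g(117, 130)) + (-7966 - 1*14137) = √(1212 + 23) + (-7966 - 1*14137) = √1235 + (-7966 - 14137) = √1235 - 22103 = -22103 + √1235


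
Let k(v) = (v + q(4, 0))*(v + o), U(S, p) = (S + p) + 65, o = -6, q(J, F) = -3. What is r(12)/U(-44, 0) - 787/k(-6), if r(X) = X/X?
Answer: -5473/756 ≈ -7.2394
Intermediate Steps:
U(S, p) = 65 + S + p
k(v) = (-6 + v)*(-3 + v) (k(v) = (v - 3)*(v - 6) = (-3 + v)*(-6 + v) = (-6 + v)*(-3 + v))
r(X) = 1
r(12)/U(-44, 0) - 787/k(-6) = 1/(65 - 44 + 0) - 787/(18 + (-6)² - 9*(-6)) = 1/21 - 787/(18 + 36 + 54) = 1*(1/21) - 787/108 = 1/21 - 787*1/108 = 1/21 - 787/108 = -5473/756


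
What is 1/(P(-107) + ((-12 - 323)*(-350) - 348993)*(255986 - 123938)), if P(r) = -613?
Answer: -1/30601200277 ≈ -3.2678e-11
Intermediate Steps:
1/(P(-107) + ((-12 - 323)*(-350) - 348993)*(255986 - 123938)) = 1/(-613 + ((-12 - 323)*(-350) - 348993)*(255986 - 123938)) = 1/(-613 + (-335*(-350) - 348993)*132048) = 1/(-613 + (117250 - 348993)*132048) = 1/(-613 - 231743*132048) = 1/(-613 - 30601199664) = 1/(-30601200277) = -1/30601200277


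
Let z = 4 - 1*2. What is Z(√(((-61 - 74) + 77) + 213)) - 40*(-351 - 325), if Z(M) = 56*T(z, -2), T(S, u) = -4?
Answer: 26816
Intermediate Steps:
z = 2 (z = 4 - 2 = 2)
Z(M) = -224 (Z(M) = 56*(-4) = -224)
Z(√(((-61 - 74) + 77) + 213)) - 40*(-351 - 325) = -224 - 40*(-351 - 325) = -224 - 40*(-676) = -224 - 1*(-27040) = -224 + 27040 = 26816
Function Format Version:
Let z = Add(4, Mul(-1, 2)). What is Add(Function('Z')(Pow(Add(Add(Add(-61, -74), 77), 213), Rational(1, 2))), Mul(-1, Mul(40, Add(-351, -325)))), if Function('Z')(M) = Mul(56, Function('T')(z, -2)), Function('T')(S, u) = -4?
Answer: 26816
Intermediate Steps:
z = 2 (z = Add(4, -2) = 2)
Function('Z')(M) = -224 (Function('Z')(M) = Mul(56, -4) = -224)
Add(Function('Z')(Pow(Add(Add(Add(-61, -74), 77), 213), Rational(1, 2))), Mul(-1, Mul(40, Add(-351, -325)))) = Add(-224, Mul(-1, Mul(40, Add(-351, -325)))) = Add(-224, Mul(-1, Mul(40, -676))) = Add(-224, Mul(-1, -27040)) = Add(-224, 27040) = 26816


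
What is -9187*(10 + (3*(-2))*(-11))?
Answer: -698212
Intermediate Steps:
-9187*(10 + (3*(-2))*(-11)) = -9187*(10 - 6*(-11)) = -9187*(10 + 66) = -9187*76 = -698212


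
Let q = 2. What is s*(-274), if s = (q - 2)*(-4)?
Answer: 0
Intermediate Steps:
s = 0 (s = (2 - 2)*(-4) = 0*(-4) = 0)
s*(-274) = 0*(-274) = 0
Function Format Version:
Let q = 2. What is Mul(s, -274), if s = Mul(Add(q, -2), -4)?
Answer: 0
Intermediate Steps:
s = 0 (s = Mul(Add(2, -2), -4) = Mul(0, -4) = 0)
Mul(s, -274) = Mul(0, -274) = 0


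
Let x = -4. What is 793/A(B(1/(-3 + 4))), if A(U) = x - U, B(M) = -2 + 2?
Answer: -793/4 ≈ -198.25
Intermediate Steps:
B(M) = 0
A(U) = -4 - U
793/A(B(1/(-3 + 4))) = 793/(-4 - 1*0) = 793/(-4 + 0) = 793/(-4) = 793*(-1/4) = -793/4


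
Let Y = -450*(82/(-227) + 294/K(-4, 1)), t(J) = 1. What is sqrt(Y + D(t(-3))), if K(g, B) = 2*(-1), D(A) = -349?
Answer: sqrt(3399036029)/227 ≈ 256.83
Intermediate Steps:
K(g, B) = -2
Y = 15052950/227 (Y = -450*(82/(-227) + 294/(-2)) = -450*(82*(-1/227) + 294*(-1/2)) = -450*(-82/227 - 147) = -450*(-33451/227) = 15052950/227 ≈ 66313.)
sqrt(Y + D(t(-3))) = sqrt(15052950/227 - 349) = sqrt(14973727/227) = sqrt(3399036029)/227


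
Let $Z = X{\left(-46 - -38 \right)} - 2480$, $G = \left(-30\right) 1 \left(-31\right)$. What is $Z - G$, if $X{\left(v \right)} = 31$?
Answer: $-3379$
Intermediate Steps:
$G = 930$ ($G = \left(-30\right) \left(-31\right) = 930$)
$Z = -2449$ ($Z = 31 - 2480 = -2449$)
$Z - G = -2449 - 930 = -3379$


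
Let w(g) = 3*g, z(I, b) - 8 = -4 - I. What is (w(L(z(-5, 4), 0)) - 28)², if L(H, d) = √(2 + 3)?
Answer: 829 - 168*√5 ≈ 453.34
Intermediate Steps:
z(I, b) = 4 - I (z(I, b) = 8 + (-4 - I) = 4 - I)
L(H, d) = √5
(w(L(z(-5, 4), 0)) - 28)² = (3*√5 - 28)² = (-28 + 3*√5)²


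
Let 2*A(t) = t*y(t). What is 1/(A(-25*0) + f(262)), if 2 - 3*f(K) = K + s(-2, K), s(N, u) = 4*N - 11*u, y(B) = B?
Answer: 3/2630 ≈ 0.0011407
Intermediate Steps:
s(N, u) = -11*u + 4*N
A(t) = t²/2 (A(t) = (t*t)/2 = t²/2)
f(K) = 10/3 + 10*K/3 (f(K) = ⅔ - (K + (-11*K + 4*(-2)))/3 = ⅔ - (K + (-11*K - 8))/3 = ⅔ - (K + (-8 - 11*K))/3 = ⅔ - (-8 - 10*K)/3 = ⅔ + (8/3 + 10*K/3) = 10/3 + 10*K/3)
1/(A(-25*0) + f(262)) = 1/((-25*0)²/2 + (10/3 + (10/3)*262)) = 1/((½)*0² + (10/3 + 2620/3)) = 1/((½)*0 + 2630/3) = 1/(0 + 2630/3) = 1/(2630/3) = 3/2630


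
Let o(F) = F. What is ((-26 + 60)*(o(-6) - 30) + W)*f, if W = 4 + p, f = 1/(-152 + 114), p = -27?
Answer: 1247/38 ≈ 32.816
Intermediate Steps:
f = -1/38 (f = 1/(-38) = -1/38 ≈ -0.026316)
W = -23 (W = 4 - 27 = -23)
((-26 + 60)*(o(-6) - 30) + W)*f = ((-26 + 60)*(-6 - 30) - 23)*(-1/38) = (34*(-36) - 23)*(-1/38) = (-1224 - 23)*(-1/38) = -1247*(-1/38) = 1247/38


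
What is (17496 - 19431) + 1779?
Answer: -156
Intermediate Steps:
(17496 - 19431) + 1779 = -1935 + 1779 = -156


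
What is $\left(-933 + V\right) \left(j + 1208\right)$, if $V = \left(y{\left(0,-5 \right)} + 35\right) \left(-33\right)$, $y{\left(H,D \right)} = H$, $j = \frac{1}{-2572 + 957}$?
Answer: $- \frac{4073518872}{1615} \approx -2.5223 \cdot 10^{6}$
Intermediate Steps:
$j = - \frac{1}{1615}$ ($j = \frac{1}{-1615} = - \frac{1}{1615} \approx -0.0006192$)
$V = -1155$ ($V = \left(0 + 35\right) \left(-33\right) = 35 \left(-33\right) = -1155$)
$\left(-933 + V\right) \left(j + 1208\right) = \left(-933 - 1155\right) \left(- \frac{1}{1615} + 1208\right) = \left(-2088\right) \frac{1950919}{1615} = - \frac{4073518872}{1615}$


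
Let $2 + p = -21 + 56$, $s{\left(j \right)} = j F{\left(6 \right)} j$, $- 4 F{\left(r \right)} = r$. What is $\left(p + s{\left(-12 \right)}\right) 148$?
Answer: $-27084$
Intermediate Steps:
$F{\left(r \right)} = - \frac{r}{4}$
$s{\left(j \right)} = - \frac{3 j^{2}}{2}$ ($s{\left(j \right)} = j \left(\left(- \frac{1}{4}\right) 6\right) j = j \left(- \frac{3}{2}\right) j = - \frac{3 j}{2} j = - \frac{3 j^{2}}{2}$)
$p = 33$ ($p = -2 + \left(-21 + 56\right) = -2 + 35 = 33$)
$\left(p + s{\left(-12 \right)}\right) 148 = \left(33 - \frac{3 \left(-12\right)^{2}}{2}\right) 148 = \left(33 - 216\right) 148 = \left(-183\right) 148 = -27084$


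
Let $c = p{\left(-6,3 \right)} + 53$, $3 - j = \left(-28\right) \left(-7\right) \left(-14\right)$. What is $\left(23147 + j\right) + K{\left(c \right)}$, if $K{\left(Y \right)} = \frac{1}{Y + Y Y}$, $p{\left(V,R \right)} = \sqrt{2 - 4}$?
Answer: $\frac{- 74056841 i + 2770658 \sqrt{2}}{- 2860 i + 107 \sqrt{2}} \approx 25894.0 - 1.9073 \cdot 10^{-5} i$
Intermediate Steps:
$j = 2747$ ($j = 3 - \left(-28\right) \left(-7\right) \left(-14\right) = 3 - 196 \left(-14\right) = 3 - -2744 = 3 + 2744 = 2747$)
$p{\left(V,R \right)} = i \sqrt{2}$ ($p{\left(V,R \right)} = \sqrt{-2} = i \sqrt{2}$)
$c = 53 + i \sqrt{2}$ ($c = i \sqrt{2} + 53 = 53 + i \sqrt{2} \approx 53.0 + 1.4142 i$)
$K{\left(Y \right)} = \frac{1}{Y + Y^{2}}$
$\left(23147 + j\right) + K{\left(c \right)} = \left(23147 + 2747\right) + \frac{1}{\left(53 + i \sqrt{2}\right) \left(1 + \left(53 + i \sqrt{2}\right)\right)} = 25894 + \frac{1}{\left(53 + i \sqrt{2}\right) \left(54 + i \sqrt{2}\right)}$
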